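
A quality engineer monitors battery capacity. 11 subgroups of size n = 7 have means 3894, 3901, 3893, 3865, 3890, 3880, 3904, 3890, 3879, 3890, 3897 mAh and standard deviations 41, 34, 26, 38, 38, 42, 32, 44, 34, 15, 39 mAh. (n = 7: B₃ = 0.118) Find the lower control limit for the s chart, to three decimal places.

s̄ = (41 + 34 + 26 + 38 + 38 + 42 + 32 + 44 + 34 + 15 + 39) / 11 = 34.8182
LCL_s = B₃·s̄ = 0.118 × 34.8182 = 4.1085

4.109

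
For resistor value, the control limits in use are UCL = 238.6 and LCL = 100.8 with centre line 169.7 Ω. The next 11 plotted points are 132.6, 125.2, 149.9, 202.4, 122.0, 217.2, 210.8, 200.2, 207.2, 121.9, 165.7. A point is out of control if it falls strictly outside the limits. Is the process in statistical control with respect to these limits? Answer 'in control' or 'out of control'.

in control

All 11 points lie within [100.8, 238.6].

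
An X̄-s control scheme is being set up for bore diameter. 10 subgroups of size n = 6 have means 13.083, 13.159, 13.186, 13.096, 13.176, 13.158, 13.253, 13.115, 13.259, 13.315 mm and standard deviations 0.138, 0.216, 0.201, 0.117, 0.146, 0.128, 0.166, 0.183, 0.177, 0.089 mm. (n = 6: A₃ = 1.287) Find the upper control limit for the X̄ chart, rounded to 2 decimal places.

13.38

X̄̄ = (13.083 + 13.159 + 13.186 + 13.096 + 13.176 + 13.158 + 13.253 + 13.115 + 13.259 + 13.315) / 10 = 13.1800
s̄ = (0.138 + 0.216 + 0.201 + 0.117 + 0.146 + 0.128 + 0.166 + 0.183 + 0.177 + 0.089) / 10 = 0.1561
UCL = X̄̄ + A₃·s̄ = 13.1800 + 1.287 × 0.1561 = 13.3809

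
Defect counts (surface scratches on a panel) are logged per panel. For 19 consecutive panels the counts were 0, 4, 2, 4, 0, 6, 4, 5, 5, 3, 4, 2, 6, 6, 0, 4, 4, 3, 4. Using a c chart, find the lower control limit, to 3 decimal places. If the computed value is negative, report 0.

0.000

c̄ = (0 + 4 + 2 + 4 + 0 + 6 + 4 + 5 + 5 + 3 + 4 + 2 + 6 + 6 + 0 + 4 + 4 + 3 + 4) / 19 = 66 / 19 = 3.4737
LCL = c̄ − 3√c̄ = 3.4737 − 3 × 1.8638 = -2.1177 → 0 (cannot be negative)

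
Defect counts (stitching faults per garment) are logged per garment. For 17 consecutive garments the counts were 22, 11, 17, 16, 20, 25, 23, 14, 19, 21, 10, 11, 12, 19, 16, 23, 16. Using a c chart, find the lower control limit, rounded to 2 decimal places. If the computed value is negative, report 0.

c̄ = (22 + 11 + 17 + 16 + 20 + 25 + 23 + 14 + 19 + 21 + 10 + 11 + 12 + 19 + 16 + 23 + 16) / 17 = 295 / 17 = 17.3529
LCL = c̄ − 3√c̄ = 17.3529 − 3 × 4.1657 = 4.8559

4.86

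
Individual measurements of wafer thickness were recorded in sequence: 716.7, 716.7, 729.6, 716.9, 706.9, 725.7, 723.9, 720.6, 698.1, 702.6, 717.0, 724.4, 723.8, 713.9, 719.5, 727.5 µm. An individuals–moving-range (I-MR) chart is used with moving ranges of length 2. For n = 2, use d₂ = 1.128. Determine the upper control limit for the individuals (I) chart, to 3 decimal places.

741.213

X̄ = (716.7 + 716.7 + 729.6 + 716.9 + 706.9 + 725.7 + 723.9 + 720.6 + 698.1 + 702.6 + 717.0 + 724.4 + 723.8 + 713.9 + 719.5 + 727.5) / 16 = 717.7375
Moving ranges: 0.0, 12.9, 12.7, 10.0, 18.8, 1.8, 3.3, 22.5, 4.5, 14.4, 7.4, 0.6, 9.9, 5.6, 8.0; M̄R̄ = 132.4000 / 15 = 8.8267
UCL = X̄ + 3·M̄R̄/d₂ = 717.7375 + 3 × 8.8267 / 1.128 = 741.2127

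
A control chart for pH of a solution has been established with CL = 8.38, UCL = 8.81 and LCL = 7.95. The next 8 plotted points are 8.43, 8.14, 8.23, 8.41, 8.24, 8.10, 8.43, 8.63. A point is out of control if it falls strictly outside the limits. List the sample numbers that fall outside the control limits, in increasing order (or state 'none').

All 8 points lie within [7.95, 8.81].

none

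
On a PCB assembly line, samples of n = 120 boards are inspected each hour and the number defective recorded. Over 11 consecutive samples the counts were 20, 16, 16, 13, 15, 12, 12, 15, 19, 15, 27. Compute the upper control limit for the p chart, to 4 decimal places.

p̄ = Σdᵢ / (k·n) = 180 / (11 × 120) = 0.13636
UCL = p̄ + 3·√(p̄(1−p̄)/n) = 0.13636 + 3 × √(0.13636×0.86364/120) = 0.13636 + 3 × 0.03133 = 0.23035

0.2303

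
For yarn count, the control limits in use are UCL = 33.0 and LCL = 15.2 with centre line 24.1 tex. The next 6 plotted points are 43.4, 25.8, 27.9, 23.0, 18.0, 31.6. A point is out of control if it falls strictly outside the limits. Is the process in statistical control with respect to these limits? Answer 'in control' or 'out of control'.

out of control

Compare each point to [15.2, 33.0]: sample 1 = 43.4 > UCL.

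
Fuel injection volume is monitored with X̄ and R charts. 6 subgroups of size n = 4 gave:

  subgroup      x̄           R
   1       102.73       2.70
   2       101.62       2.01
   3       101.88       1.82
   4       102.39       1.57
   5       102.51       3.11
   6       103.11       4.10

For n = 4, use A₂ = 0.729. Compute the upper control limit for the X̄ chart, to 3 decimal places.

104.233

X̄̄ = (102.73 + 101.62 + 101.88 + 102.39 + 102.51 + 103.11) / 6 = 614.2400 / 6 = 102.3733
R̄ = (2.70 + 2.01 + 1.82 + 1.57 + 3.11 + 4.10) / 6 = 15.3100 / 6 = 2.5517
UCL = X̄̄ + A₂·R̄ = 102.3733 + 0.729 × 2.5517 = 104.2335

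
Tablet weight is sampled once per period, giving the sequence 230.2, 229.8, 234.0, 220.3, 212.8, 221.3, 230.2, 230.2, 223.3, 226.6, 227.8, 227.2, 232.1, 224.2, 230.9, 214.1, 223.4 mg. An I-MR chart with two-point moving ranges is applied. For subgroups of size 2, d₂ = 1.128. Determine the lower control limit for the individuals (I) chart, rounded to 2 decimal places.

X̄ = (230.2 + 229.8 + 234.0 + 220.3 + 212.8 + 221.3 + 230.2 + 230.2 + 223.3 + 226.6 + 227.8 + 227.2 + 232.1 + 224.2 + 230.9 + 214.1 + 223.4) / 17 = 225.7882
Moving ranges: 0.4, 4.2, 13.7, 7.5, 8.5, 8.9, 0.0, 6.9, 3.3, 1.2, 0.6, 4.9, 7.9, 6.7, 16.8, 9.3; M̄R̄ = 100.8000 / 16 = 6.3000
LCL = X̄ − 3·M̄R̄/d₂ = 225.7882 − 3 × 6.3000 / 1.128 = 209.0329

209.03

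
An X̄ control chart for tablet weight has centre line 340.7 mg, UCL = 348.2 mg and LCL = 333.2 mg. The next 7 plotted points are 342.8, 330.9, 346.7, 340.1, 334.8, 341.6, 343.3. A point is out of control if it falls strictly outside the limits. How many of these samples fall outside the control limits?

Compare each point to [333.2, 348.2]: sample 2 = 330.9 < LCL.

1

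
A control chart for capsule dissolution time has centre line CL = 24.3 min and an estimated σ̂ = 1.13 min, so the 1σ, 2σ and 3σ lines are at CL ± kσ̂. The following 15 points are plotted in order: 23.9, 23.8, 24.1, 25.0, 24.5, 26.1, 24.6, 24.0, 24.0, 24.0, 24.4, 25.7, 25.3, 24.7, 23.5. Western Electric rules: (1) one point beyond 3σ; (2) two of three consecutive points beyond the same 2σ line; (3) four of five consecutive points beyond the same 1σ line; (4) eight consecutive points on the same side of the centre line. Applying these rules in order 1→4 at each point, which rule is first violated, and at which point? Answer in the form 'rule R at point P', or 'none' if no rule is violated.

none

Zone of each point (C = within 1σ̂, B = 1σ̂–2σ̂, A = 2σ̂–3σ̂, * = beyond 3σ̂; sign = side of CL): 1:-C, 2:-C, 3:-C, 4:+C, 5:+C, 6:+B, 7:+C, 8:-C, 9:-C, 10:-C, 11:+C, 12:+B, 13:+C, 14:+C, 15:-C
No rule fires across all 15 points.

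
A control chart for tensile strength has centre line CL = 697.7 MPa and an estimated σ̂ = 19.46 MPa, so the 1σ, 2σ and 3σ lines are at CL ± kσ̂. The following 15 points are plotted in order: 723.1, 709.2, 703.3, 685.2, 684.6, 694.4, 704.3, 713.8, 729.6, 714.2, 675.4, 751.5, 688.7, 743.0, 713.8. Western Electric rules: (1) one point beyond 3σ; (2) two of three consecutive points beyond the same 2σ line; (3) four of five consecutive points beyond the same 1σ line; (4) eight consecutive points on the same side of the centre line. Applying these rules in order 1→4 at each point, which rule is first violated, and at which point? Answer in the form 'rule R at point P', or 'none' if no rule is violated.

rule 2 at point 14

Zone of each point (C = within 1σ̂, B = 1σ̂–2σ̂, A = 2σ̂–3σ̂, * = beyond 3σ̂; sign = side of CL): 1:+B, 2:+C, 3:+C, 4:-C, 5:-C, 6:-C, 7:+C, 8:+C, 9:+B, 10:+C, 11:-B, 12:+A, 13:-C, 14:+A, 15:+C
Rule 2 (two of three consecutive points beyond the same 2σ limit) is satisfied at point 14.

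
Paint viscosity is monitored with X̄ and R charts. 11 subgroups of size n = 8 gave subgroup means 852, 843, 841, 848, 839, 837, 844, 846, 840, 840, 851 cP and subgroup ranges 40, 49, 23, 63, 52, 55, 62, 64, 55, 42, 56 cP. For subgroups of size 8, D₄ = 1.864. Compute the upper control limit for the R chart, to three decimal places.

R̄ = (40 + 49 + 23 + 63 + 52 + 55 + 62 + 64 + 55 + 42 + 56) / 11 = 561.0000 / 11 = 51.0000
UCL_R = D₄·R̄ = 1.864 × 51.0000 = 95.0640

95.064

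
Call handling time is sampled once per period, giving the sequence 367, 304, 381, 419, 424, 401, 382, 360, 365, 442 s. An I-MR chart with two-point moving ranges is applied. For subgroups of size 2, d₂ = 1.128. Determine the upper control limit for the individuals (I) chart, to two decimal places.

X̄ = (367 + 304 + 381 + 419 + 424 + 401 + 382 + 360 + 365 + 442) / 10 = 384.5000
Moving ranges: 63, 77, 38, 5, 23, 19, 22, 5, 77; M̄R̄ = 329.0000 / 9 = 36.5556
UCL = X̄ + 3·M̄R̄/d₂ = 384.5000 + 3 × 36.5556 / 1.128 = 481.7222

481.72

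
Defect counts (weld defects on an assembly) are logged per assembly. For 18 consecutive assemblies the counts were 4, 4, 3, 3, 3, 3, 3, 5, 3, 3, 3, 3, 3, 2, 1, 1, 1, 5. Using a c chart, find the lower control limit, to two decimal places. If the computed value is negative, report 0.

0.00

c̄ = (4 + 4 + 3 + 3 + 3 + 3 + 3 + 5 + 3 + 3 + 3 + 3 + 3 + 2 + 1 + 1 + 1 + 5) / 18 = 53 / 18 = 2.9444
LCL = c̄ − 3√c̄ = 2.9444 − 3 × 1.7159 = -2.2034 → 0 (cannot be negative)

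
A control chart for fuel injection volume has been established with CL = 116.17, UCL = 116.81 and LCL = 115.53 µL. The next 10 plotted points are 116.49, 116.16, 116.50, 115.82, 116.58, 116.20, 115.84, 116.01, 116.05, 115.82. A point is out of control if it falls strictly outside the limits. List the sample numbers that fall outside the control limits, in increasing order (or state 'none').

none

All 10 points lie within [115.53, 116.81].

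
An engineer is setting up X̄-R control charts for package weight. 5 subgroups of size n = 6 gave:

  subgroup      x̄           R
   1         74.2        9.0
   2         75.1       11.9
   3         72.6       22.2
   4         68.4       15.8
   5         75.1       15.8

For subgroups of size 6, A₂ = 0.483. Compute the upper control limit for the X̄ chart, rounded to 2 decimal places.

80.30

X̄̄ = (74.2 + 75.1 + 72.6 + 68.4 + 75.1) / 5 = 365.4000 / 5 = 73.0800
R̄ = (9.0 + 11.9 + 22.2 + 15.8 + 15.8) / 5 = 74.7000 / 5 = 14.9400
UCL = X̄̄ + A₂·R̄ = 73.0800 + 0.483 × 14.9400 = 80.2960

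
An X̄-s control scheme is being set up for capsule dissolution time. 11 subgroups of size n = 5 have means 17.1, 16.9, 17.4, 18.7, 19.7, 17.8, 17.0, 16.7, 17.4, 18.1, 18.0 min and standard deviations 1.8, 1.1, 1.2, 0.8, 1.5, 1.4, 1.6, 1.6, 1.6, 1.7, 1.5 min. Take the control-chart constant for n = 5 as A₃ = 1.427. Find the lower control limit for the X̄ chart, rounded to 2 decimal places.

X̄̄ = (17.1 + 16.9 + 17.4 + 18.7 + 19.7 + 17.8 + 17.0 + 16.7 + 17.4 + 18.1 + 18.0) / 11 = 17.7091
s̄ = (1.8 + 1.1 + 1.2 + 0.8 + 1.5 + 1.4 + 1.6 + 1.6 + 1.6 + 1.7 + 1.5) / 11 = 1.4364
LCL = X̄̄ − A₃·s̄ = 17.7091 − 1.427 × 1.4364 = 15.6594

15.66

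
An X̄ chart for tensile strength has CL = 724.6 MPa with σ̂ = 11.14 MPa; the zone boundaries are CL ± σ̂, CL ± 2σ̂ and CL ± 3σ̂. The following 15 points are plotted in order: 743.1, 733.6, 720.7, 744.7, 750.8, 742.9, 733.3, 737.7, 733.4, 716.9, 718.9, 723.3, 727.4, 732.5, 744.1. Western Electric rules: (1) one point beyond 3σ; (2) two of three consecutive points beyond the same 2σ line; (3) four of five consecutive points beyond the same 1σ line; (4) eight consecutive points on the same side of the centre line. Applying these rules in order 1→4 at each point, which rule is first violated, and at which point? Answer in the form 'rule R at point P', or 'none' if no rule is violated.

rule 3 at point 8

Zone of each point (C = within 1σ̂, B = 1σ̂–2σ̂, A = 2σ̂–3σ̂, * = beyond 3σ̂; sign = side of CL): 1:+B, 2:+C, 3:-C, 4:+B, 5:+A, 6:+B, 7:+C, 8:+B, 9:+C, 10:-C, 11:-C, 12:-C, 13:+C, 14:+C, 15:+B
Rule 3 (four of five consecutive points beyond the same 1σ limit) is satisfied at point 8.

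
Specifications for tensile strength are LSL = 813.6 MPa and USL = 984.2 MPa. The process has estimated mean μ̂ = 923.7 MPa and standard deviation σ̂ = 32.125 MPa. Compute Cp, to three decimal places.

0.885

Cp = (USL − LSL) / (6σ̂) = (984.2 − 813.6) / (6 × 32.125) = 170.6000 / 192.7500 = 0.8851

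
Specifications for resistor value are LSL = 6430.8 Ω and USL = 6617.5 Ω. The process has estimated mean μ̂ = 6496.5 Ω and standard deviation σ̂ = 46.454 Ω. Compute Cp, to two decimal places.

0.67

Cp = (USL − LSL) / (6σ̂) = (6617.5 − 6430.8) / (6 × 46.454) = 186.7000 / 278.7240 = 0.6698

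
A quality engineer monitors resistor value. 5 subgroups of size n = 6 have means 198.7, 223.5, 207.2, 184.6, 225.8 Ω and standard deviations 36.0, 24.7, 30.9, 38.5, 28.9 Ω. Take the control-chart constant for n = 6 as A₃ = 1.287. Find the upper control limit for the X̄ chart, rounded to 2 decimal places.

248.89

X̄̄ = (198.7 + 223.5 + 207.2 + 184.6 + 225.8) / 5 = 207.9600
s̄ = (36.0 + 24.7 + 30.9 + 38.5 + 28.9) / 5 = 31.8000
UCL = X̄̄ + A₃·s̄ = 207.9600 + 1.287 × 31.8000 = 248.8866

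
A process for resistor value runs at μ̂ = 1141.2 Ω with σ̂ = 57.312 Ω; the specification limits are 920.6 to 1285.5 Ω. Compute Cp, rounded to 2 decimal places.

1.06

Cp = (USL − LSL) / (6σ̂) = (1285.5 − 920.6) / (6 × 57.312) = 364.9000 / 343.8720 = 1.0612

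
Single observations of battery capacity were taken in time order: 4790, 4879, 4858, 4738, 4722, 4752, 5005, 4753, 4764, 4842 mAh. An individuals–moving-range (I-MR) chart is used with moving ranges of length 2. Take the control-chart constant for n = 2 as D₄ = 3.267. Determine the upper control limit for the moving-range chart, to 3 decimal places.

315.810

Moving ranges: 89, 21, 120, 16, 30, 253, 252, 11, 78; M̄R̄ = 870.0000 / 9 = 96.6667
UCL_MR = D₄·M̄R̄ = 3.267 × 96.6667 = 315.8100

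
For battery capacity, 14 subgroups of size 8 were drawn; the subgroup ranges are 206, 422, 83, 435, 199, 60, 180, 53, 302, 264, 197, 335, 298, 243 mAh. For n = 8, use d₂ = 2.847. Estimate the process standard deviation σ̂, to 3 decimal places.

R̄ = (206 + 422 + 83 + 435 + 199 + 60 + 180 + 53 + 302 + 264 + 197 + 335 + 298 + 243) / 14 = 234.0714
σ̂ = R̄ / d₂ = 234.0714 / 2.847 = 82.2169

82.217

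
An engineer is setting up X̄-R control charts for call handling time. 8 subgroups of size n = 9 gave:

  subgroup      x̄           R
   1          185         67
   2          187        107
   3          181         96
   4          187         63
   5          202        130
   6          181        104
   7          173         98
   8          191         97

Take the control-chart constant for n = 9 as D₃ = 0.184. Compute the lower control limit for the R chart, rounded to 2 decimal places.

R̄ = (67 + 107 + 96 + 63 + 130 + 104 + 98 + 97) / 8 = 762.0000 / 8 = 95.2500
LCL_R = D₃·R̄ = 0.184 × 95.2500 = 17.5260

17.53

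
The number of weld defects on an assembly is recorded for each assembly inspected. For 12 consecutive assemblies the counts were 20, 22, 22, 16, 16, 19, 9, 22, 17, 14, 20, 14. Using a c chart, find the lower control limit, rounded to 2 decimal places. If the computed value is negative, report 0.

5.00

c̄ = (20 + 22 + 22 + 16 + 16 + 19 + 9 + 22 + 17 + 14 + 20 + 14) / 12 = 211 / 12 = 17.5833
LCL = c̄ − 3√c̄ = 17.5833 − 3 × 4.1932 = 5.0036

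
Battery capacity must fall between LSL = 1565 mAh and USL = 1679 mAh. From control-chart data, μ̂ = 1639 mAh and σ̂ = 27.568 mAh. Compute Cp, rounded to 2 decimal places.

0.69

Cp = (USL − LSL) / (6σ̂) = (1679 − 1565) / (6 × 27.568) = 114.0000 / 165.4080 = 0.6892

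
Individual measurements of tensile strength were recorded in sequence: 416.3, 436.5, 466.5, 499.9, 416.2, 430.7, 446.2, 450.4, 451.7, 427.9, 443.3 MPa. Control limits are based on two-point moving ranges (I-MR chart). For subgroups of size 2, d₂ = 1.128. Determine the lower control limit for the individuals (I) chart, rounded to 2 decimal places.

X̄ = (416.3 + 436.5 + 466.5 + 499.9 + 416.2 + 430.7 + 446.2 + 450.4 + 451.7 + 427.9 + 443.3) / 11 = 444.1455
Moving ranges: 20.2, 30.0, 33.4, 83.7, 14.5, 15.5, 4.2, 1.3, 23.8, 15.4; M̄R̄ = 242.0000 / 10 = 24.2000
LCL = X̄ − 3·M̄R̄/d₂ = 444.1455 − 3 × 24.2000 / 1.128 = 379.7838

379.78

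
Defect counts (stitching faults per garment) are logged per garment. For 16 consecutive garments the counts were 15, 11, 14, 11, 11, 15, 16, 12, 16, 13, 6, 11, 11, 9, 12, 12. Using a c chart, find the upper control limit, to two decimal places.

22.66

c̄ = (15 + 11 + 14 + 11 + 11 + 15 + 16 + 12 + 16 + 13 + 6 + 11 + 11 + 9 + 12 + 12) / 16 = 195 / 16 = 12.1875
UCL = c̄ + 3√c̄ = 12.1875 + 3 × √12.1875 = 12.1875 + 3 × 3.4911 = 22.6607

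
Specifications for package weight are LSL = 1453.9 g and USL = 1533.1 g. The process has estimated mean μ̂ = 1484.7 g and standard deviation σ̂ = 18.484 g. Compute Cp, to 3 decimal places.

Cp = (USL − LSL) / (6σ̂) = (1533.1 − 1453.9) / (6 × 18.484) = 79.2000 / 110.9040 = 0.7141

0.714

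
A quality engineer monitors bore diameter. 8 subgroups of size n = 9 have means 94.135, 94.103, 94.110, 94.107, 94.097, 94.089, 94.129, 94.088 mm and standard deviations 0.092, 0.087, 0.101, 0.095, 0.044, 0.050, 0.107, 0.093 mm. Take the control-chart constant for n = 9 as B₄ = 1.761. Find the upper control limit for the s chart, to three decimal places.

0.147

s̄ = (0.092 + 0.087 + 0.101 + 0.095 + 0.044 + 0.050 + 0.107 + 0.093) / 8 = 0.0836
UCL_s = B₄·s̄ = 1.761 × 0.0836 = 0.1473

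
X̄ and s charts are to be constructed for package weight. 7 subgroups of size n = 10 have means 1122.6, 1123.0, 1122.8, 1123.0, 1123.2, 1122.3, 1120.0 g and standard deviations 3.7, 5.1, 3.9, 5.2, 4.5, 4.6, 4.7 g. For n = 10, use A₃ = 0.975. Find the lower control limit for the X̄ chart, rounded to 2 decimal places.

1118.00

X̄̄ = (1122.6 + 1123.0 + 1122.8 + 1123.0 + 1123.2 + 1122.3 + 1120.0) / 7 = 1122.4143
s̄ = (3.7 + 5.1 + 3.9 + 5.2 + 4.5 + 4.6 + 4.7) / 7 = 4.5286
LCL = X̄̄ − A₃·s̄ = 1122.4143 − 0.975 × 4.5286 = 1117.9989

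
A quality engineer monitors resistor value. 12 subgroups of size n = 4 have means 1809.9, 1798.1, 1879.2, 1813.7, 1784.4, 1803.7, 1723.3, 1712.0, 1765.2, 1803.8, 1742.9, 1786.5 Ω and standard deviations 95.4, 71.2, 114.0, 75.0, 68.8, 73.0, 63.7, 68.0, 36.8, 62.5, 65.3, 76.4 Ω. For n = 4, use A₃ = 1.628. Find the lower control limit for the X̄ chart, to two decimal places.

1667.18

X̄̄ = (1809.9 + 1798.1 + 1879.2 + 1813.7 + 1784.4 + 1803.7 + 1723.3 + 1712.0 + 1765.2 + 1803.8 + 1742.9 + 1786.5) / 12 = 1785.2250
s̄ = (95.4 + 71.2 + 114.0 + 75.0 + 68.8 + 73.0 + 63.7 + 68.0 + 36.8 + 62.5 + 65.3 + 76.4) / 12 = 72.5083
LCL = X̄̄ − A₃·s̄ = 1785.2250 − 1.628 × 72.5083 = 1667.1814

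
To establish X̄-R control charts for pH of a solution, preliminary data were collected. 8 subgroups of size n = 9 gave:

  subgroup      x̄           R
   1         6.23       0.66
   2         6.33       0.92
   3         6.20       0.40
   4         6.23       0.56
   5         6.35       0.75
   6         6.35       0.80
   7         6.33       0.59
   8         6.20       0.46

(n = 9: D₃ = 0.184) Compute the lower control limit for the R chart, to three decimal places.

R̄ = (0.66 + 0.92 + 0.40 + 0.56 + 0.75 + 0.80 + 0.59 + 0.46) / 8 = 5.1400 / 8 = 0.6425
LCL_R = D₃·R̄ = 0.184 × 0.6425 = 0.1182

0.118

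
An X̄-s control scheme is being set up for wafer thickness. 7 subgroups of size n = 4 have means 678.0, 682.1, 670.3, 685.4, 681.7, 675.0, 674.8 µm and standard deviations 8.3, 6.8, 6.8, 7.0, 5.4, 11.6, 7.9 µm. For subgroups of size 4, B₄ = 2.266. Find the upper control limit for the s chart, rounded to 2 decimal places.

s̄ = (8.3 + 6.8 + 6.8 + 7.0 + 5.4 + 11.6 + 7.9) / 7 = 7.6857
UCL_s = B₄·s̄ = 2.266 × 7.6857 = 17.4158

17.42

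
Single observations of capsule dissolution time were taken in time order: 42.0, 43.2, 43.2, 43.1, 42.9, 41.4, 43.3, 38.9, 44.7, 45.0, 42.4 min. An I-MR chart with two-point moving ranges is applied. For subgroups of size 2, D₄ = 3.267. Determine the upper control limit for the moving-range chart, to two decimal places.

Moving ranges: 1.2, 0.0, 0.1, 0.2, 1.5, 1.9, 4.4, 5.8, 0.3, 2.6; M̄R̄ = 18.0000 / 10 = 1.8000
UCL_MR = D₄·M̄R̄ = 3.267 × 1.8000 = 5.8806

5.88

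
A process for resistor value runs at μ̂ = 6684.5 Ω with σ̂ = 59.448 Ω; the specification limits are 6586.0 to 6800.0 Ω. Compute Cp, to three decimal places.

Cp = (USL − LSL) / (6σ̂) = (6800.0 − 6586.0) / (6 × 59.448) = 214.0000 / 356.6880 = 0.6000

0.600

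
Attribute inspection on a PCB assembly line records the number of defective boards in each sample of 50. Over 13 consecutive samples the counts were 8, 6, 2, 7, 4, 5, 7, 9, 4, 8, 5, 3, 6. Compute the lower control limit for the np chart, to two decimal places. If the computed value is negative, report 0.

0.00

p̄ = Σdᵢ / (k·n) = 74 / (13 × 50) = 0.11385
LCL = np̄ − 3·√(np̄(1−p̄)) = 5.6923 − 3 × 2.2459 = -1.0455 → 0 (negative, so LCL = 0)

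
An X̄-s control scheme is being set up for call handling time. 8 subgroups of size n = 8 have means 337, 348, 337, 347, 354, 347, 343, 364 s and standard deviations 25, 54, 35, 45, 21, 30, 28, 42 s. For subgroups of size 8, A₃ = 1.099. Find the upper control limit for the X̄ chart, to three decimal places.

X̄̄ = (337 + 348 + 337 + 347 + 354 + 347 + 343 + 364) / 8 = 347.1250
s̄ = (25 + 54 + 35 + 45 + 21 + 30 + 28 + 42) / 8 = 35.0000
UCL = X̄̄ + A₃·s̄ = 347.1250 + 1.099 × 35.0000 = 385.5900

385.590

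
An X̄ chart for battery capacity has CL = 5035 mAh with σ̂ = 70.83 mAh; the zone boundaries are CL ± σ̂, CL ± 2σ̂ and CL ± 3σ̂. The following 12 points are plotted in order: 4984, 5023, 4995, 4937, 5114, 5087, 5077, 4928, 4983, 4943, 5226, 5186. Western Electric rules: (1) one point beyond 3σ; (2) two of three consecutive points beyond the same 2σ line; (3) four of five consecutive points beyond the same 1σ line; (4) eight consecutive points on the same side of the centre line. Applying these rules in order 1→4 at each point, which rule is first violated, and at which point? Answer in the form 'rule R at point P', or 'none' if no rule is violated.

rule 2 at point 12

Zone of each point (C = within 1σ̂, B = 1σ̂–2σ̂, A = 2σ̂–3σ̂, * = beyond 3σ̂; sign = side of CL): 1:-C, 2:-C, 3:-C, 4:-B, 5:+B, 6:+C, 7:+C, 8:-B, 9:-C, 10:-B, 11:+A, 12:+A
Rule 2 (two of three consecutive points beyond the same 2σ limit) is satisfied at point 12.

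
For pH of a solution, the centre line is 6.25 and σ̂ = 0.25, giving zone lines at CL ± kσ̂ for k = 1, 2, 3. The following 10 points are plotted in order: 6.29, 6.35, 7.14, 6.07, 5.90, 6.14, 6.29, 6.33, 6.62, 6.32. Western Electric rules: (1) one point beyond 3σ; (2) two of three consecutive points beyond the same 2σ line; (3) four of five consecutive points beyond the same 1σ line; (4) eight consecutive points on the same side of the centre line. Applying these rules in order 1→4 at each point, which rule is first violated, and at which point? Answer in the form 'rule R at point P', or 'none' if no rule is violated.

rule 1 at point 3

Zone of each point (C = within 1σ̂, B = 1σ̂–2σ̂, A = 2σ̂–3σ̂, * = beyond 3σ̂; sign = side of CL): 1:+C, 2:+C, 3:+*, 4:-C, 5:-B, 6:-C, 7:+C, 8:+C, 9:+B, 10:+C
Rule 1 (one point beyond the 3σ limits) is satisfied at point 3.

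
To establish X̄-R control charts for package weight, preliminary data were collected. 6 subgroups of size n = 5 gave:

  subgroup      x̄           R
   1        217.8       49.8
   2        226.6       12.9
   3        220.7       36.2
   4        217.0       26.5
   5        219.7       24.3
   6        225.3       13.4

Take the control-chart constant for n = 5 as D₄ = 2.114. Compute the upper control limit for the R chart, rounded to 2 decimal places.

57.47

R̄ = (49.8 + 12.9 + 36.2 + 26.5 + 24.3 + 13.4) / 6 = 163.1000 / 6 = 27.1833
UCL_R = D₄·R̄ = 2.114 × 27.1833 = 57.4656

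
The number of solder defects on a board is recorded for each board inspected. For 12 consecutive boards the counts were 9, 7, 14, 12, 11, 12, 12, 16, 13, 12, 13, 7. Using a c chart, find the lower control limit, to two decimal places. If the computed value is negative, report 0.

c̄ = (9 + 7 + 14 + 12 + 11 + 12 + 12 + 16 + 13 + 12 + 13 + 7) / 12 = 138 / 12 = 11.5000
LCL = c̄ − 3√c̄ = 11.5000 − 3 × 3.3912 = 1.3265

1.33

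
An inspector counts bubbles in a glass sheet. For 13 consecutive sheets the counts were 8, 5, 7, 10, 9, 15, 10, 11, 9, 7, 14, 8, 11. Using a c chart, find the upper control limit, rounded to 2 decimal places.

18.80

c̄ = (8 + 5 + 7 + 10 + 9 + 15 + 10 + 11 + 9 + 7 + 14 + 8 + 11) / 13 = 124 / 13 = 9.5385
UCL = c̄ + 3√c̄ = 9.5385 + 3 × √9.5385 = 9.5385 + 3 × 3.0884 = 18.8038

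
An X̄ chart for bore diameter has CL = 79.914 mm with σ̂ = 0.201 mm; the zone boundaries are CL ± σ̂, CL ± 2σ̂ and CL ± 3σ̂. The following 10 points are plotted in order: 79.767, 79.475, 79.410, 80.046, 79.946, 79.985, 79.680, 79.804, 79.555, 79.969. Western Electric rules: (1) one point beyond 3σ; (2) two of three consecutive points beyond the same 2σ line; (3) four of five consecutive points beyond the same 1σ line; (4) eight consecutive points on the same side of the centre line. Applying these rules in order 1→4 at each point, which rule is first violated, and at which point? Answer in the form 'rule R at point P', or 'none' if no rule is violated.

rule 2 at point 3

Zone of each point (C = within 1σ̂, B = 1σ̂–2σ̂, A = 2σ̂–3σ̂, * = beyond 3σ̂; sign = side of CL): 1:-C, 2:-A, 3:-A, 4:+C, 5:+C, 6:+C, 7:-B, 8:-C, 9:-B, 10:+C
Rule 2 (two of three consecutive points beyond the same 2σ limit) is satisfied at point 3.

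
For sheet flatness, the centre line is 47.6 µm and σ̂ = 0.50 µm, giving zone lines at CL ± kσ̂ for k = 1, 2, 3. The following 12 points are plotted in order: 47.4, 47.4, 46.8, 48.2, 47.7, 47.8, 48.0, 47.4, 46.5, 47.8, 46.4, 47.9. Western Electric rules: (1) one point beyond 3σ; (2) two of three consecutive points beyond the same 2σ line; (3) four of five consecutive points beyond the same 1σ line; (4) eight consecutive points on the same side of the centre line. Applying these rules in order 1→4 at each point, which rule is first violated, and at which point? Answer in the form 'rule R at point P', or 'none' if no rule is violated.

Zone of each point (C = within 1σ̂, B = 1σ̂–2σ̂, A = 2σ̂–3σ̂, * = beyond 3σ̂; sign = side of CL): 1:-C, 2:-C, 3:-B, 4:+B, 5:+C, 6:+C, 7:+C, 8:-C, 9:-A, 10:+C, 11:-A, 12:+C
Rule 2 (two of three consecutive points beyond the same 2σ limit) is satisfied at point 11.

rule 2 at point 11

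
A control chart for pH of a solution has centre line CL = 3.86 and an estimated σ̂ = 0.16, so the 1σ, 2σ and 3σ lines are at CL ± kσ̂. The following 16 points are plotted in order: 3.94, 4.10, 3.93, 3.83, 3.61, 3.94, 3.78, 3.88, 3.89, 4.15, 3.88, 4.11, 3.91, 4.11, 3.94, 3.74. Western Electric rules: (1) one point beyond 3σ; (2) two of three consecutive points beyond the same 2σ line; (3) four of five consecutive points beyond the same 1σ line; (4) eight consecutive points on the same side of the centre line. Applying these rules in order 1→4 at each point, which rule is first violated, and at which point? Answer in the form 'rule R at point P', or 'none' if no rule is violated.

Zone of each point (C = within 1σ̂, B = 1σ̂–2σ̂, A = 2σ̂–3σ̂, * = beyond 3σ̂; sign = side of CL): 1:+C, 2:+B, 3:+C, 4:-C, 5:-B, 6:+C, 7:-C, 8:+C, 9:+C, 10:+B, 11:+C, 12:+B, 13:+C, 14:+B, 15:+C, 16:-C
Rule 4 (eight consecutive points on the same side of the centre line) is satisfied at point 15.

rule 4 at point 15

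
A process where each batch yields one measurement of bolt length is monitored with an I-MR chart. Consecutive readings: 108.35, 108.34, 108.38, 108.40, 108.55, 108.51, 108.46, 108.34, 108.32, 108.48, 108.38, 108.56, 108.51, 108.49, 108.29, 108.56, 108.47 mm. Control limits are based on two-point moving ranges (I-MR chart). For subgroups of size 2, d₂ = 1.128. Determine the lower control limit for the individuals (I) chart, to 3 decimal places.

X̄ = (108.35 + 108.34 + 108.38 + 108.40 + 108.55 + 108.51 + 108.46 + 108.34 + 108.32 + 108.48 + 108.38 + 108.56 + 108.51 + 108.49 + 108.29 + 108.56 + 108.47) / 17 = 108.4347
Moving ranges: 0.01, 0.04, 0.02, 0.15, 0.04, 0.05, 0.12, 0.02, 0.16, 0.10, 0.18, 0.05, 0.02, 0.20, 0.27, 0.09; M̄R̄ = 1.5200 / 16 = 0.0950
LCL = X̄ − 3·M̄R̄/d₂ = 108.4347 − 3 × 0.0950 / 1.128 = 108.1820

108.182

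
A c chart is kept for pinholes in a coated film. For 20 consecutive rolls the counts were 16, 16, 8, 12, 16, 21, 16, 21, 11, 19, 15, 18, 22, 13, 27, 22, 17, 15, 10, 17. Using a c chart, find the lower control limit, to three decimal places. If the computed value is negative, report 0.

c̄ = (16 + 16 + 8 + 12 + 16 + 21 + 16 + 21 + 11 + 19 + 15 + 18 + 22 + 13 + 27 + 22 + 17 + 15 + 10 + 17) / 20 = 332 / 20 = 16.6000
LCL = c̄ − 3√c̄ = 16.6000 − 3 × 4.0743 = 4.3771

4.377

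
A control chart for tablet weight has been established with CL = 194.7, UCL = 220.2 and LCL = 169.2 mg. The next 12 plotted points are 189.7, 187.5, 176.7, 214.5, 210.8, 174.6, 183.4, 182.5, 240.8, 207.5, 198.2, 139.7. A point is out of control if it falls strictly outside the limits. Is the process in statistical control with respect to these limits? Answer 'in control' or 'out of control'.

Compare each point to [169.2, 220.2]: sample 9 = 240.8 > UCL; sample 12 = 139.7 < LCL.

out of control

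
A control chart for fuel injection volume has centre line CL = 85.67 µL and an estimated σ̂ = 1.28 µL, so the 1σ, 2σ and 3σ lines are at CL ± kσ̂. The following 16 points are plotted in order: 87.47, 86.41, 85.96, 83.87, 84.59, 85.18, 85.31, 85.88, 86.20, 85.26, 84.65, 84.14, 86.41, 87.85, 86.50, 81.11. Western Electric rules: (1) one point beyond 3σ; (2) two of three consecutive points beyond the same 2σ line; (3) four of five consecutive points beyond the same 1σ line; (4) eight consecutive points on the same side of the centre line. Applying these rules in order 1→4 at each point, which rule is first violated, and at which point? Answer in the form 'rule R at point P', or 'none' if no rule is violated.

Zone of each point (C = within 1σ̂, B = 1σ̂–2σ̂, A = 2σ̂–3σ̂, * = beyond 3σ̂; sign = side of CL): 1:+B, 2:+C, 3:+C, 4:-B, 5:-C, 6:-C, 7:-C, 8:+C, 9:+C, 10:-C, 11:-C, 12:-B, 13:+C, 14:+B, 15:+C, 16:-*
Rule 1 (one point beyond the 3σ limits) is satisfied at point 16.

rule 1 at point 16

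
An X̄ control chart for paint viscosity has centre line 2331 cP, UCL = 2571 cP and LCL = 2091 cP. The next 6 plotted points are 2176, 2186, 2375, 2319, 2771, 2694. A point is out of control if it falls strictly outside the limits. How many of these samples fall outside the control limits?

2

Compare each point to [2091, 2571]: sample 5 = 2771 > UCL; sample 6 = 2694 > UCL.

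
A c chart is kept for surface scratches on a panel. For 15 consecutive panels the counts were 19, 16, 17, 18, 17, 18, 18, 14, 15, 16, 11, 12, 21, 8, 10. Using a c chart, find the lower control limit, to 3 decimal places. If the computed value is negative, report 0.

3.586

c̄ = (19 + 16 + 17 + 18 + 17 + 18 + 18 + 14 + 15 + 16 + 11 + 12 + 21 + 8 + 10) / 15 = 230 / 15 = 15.3333
LCL = c̄ − 3√c̄ = 15.3333 − 3 × 3.9158 = 3.5860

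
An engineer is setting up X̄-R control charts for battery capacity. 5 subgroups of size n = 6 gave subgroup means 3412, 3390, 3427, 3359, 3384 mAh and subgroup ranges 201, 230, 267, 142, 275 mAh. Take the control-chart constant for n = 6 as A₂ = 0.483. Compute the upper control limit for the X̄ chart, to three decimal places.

X̄̄ = (3412 + 3390 + 3427 + 3359 + 3384) / 5 = 16972.0000 / 5 = 3394.4000
R̄ = (201 + 230 + 267 + 142 + 275) / 5 = 1115.0000 / 5 = 223.0000
UCL = X̄̄ + A₂·R̄ = 3394.4000 + 0.483 × 223.0000 = 3502.1090

3502.109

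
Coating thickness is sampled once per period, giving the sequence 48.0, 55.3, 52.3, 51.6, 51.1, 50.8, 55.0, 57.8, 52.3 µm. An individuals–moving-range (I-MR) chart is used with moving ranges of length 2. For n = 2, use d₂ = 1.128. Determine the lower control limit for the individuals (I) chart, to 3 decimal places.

44.610

X̄ = (48.0 + 55.3 + 52.3 + 51.6 + 51.1 + 50.8 + 55.0 + 57.8 + 52.3) / 9 = 52.6889
Moving ranges: 7.3, 3.0, 0.7, 0.5, 0.3, 4.2, 2.8, 5.5; M̄R̄ = 24.3000 / 8 = 3.0375
LCL = X̄ − 3·M̄R̄/d₂ = 52.6889 − 3 × 3.0375 / 1.128 = 44.6104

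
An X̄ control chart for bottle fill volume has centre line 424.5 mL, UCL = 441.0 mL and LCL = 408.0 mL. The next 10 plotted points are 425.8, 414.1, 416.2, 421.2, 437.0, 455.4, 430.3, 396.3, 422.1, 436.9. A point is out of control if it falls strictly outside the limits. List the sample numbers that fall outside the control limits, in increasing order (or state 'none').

Compare each point to [408.0, 441.0]: sample 6 = 455.4 > UCL; sample 8 = 396.3 < LCL.

6, 8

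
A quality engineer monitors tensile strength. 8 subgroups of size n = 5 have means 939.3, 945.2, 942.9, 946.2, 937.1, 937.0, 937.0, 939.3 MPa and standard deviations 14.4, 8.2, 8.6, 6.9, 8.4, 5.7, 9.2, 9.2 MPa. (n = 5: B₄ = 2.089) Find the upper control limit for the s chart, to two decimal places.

s̄ = (14.4 + 8.2 + 8.6 + 6.9 + 8.4 + 5.7 + 9.2 + 9.2) / 8 = 8.8250
UCL_s = B₄·s̄ = 2.089 × 8.8250 = 18.4354

18.44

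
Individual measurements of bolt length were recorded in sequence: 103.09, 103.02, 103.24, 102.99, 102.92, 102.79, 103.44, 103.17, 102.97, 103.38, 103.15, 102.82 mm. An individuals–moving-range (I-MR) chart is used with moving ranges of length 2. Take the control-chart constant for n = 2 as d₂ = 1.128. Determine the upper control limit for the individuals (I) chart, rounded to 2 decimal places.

X̄ = (103.09 + 103.02 + 103.24 + 102.99 + 102.92 + 102.79 + 103.44 + 103.17 + 102.97 + 103.38 + 103.15 + 102.82) / 12 = 103.0817
Moving ranges: 0.07, 0.22, 0.25, 0.07, 0.13, 0.65, 0.27, 0.20, 0.41, 0.23, 0.33; M̄R̄ = 2.8300 / 11 = 0.2573
UCL = X̄ + 3·M̄R̄/d₂ = 103.0817 + 3 × 0.2573 / 1.128 = 103.7659

103.77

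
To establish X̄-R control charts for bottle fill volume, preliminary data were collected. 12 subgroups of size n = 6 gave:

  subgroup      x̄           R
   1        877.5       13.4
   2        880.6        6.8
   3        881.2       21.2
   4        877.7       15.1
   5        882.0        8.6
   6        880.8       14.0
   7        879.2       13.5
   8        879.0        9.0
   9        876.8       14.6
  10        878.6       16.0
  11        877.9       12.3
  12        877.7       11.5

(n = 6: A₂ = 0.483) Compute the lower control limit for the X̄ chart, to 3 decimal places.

872.804

X̄̄ = (877.5 + 880.6 + 881.2 + 877.7 + 882.0 + 880.8 + 879.2 + 879.0 + 876.8 + 878.6 + 877.9 + 877.7) / 12 = 10549.0000 / 12 = 879.0833
R̄ = (13.4 + 6.8 + 21.2 + 15.1 + 8.6 + 14.0 + 13.5 + 9.0 + 14.6 + 16.0 + 12.3 + 11.5) / 12 = 156.0000 / 12 = 13.0000
LCL = X̄̄ − A₂·R̄ = 879.0833 − 0.483 × 13.0000 = 872.8043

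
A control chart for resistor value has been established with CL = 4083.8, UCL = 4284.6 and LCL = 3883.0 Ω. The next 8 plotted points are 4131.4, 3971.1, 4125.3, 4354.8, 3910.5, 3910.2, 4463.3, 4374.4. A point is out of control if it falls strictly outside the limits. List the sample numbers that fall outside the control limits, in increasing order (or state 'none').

4, 7, 8

Compare each point to [3883.0, 4284.6]: sample 4 = 4354.8 > UCL; sample 7 = 4463.3 > UCL; sample 8 = 4374.4 > UCL.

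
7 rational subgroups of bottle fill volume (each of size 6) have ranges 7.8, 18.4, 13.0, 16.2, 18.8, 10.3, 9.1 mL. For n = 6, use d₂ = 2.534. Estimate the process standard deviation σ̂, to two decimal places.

R̄ = (7.8 + 18.4 + 13.0 + 16.2 + 18.8 + 10.3 + 9.1) / 7 = 13.3714
σ̂ = R̄ / d₂ = 13.3714 / 2.534 = 5.2768

5.28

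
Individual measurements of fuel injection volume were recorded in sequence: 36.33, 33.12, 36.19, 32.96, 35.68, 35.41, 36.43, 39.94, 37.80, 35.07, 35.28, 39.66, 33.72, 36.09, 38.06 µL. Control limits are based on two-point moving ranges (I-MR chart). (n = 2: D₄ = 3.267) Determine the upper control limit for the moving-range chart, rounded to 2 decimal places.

8.58

Moving ranges: 3.21, 3.07, 3.23, 2.72, 0.27, 1.02, 3.51, 2.14, 2.73, 0.21, 4.38, 5.94, 2.37, 1.97; M̄R̄ = 36.7700 / 14 = 2.6264
UCL_MR = D₄·M̄R̄ = 3.267 × 2.6264 = 8.5805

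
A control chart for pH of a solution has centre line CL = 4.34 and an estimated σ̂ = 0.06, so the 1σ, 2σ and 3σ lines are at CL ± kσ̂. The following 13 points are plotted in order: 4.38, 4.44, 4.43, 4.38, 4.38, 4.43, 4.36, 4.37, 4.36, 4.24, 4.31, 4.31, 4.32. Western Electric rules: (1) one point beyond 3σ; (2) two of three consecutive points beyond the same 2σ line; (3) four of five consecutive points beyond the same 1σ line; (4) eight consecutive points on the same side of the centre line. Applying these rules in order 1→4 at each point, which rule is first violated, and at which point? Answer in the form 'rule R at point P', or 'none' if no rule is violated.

Zone of each point (C = within 1σ̂, B = 1σ̂–2σ̂, A = 2σ̂–3σ̂, * = beyond 3σ̂; sign = side of CL): 1:+C, 2:+B, 3:+B, 4:+C, 5:+C, 6:+B, 7:+C, 8:+C, 9:+C, 10:-B, 11:-C, 12:-C, 13:-C
Rule 4 (eight consecutive points on the same side of the centre line) is satisfied at point 8.

rule 4 at point 8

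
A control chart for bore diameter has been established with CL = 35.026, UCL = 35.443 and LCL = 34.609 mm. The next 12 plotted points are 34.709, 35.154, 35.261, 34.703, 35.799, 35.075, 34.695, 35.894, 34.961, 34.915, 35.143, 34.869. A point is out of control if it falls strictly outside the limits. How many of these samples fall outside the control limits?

2

Compare each point to [34.609, 35.443]: sample 5 = 35.799 > UCL; sample 8 = 35.894 > UCL.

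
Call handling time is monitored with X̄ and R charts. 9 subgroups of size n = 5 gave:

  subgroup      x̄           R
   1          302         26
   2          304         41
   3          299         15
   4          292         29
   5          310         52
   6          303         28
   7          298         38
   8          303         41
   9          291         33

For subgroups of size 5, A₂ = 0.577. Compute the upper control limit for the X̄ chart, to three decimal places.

X̄̄ = (302 + 304 + 299 + 292 + 310 + 303 + 298 + 303 + 291) / 9 = 2702.0000 / 9 = 300.2222
R̄ = (26 + 41 + 15 + 29 + 52 + 28 + 38 + 41 + 33) / 9 = 303.0000 / 9 = 33.6667
UCL = X̄̄ + A₂·R̄ = 300.2222 + 0.577 × 33.6667 = 319.6479

319.648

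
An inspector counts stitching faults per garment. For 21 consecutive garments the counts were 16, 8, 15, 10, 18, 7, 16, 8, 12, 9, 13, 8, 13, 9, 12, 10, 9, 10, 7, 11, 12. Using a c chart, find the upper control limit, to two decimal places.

c̄ = (16 + 8 + 15 + 10 + 18 + 7 + 16 + 8 + 12 + 9 + 13 + 8 + 13 + 9 + 12 + 10 + 9 + 10 + 7 + 11 + 12) / 21 = 233 / 21 = 11.0952
UCL = c̄ + 3√c̄ = 11.0952 + 3 × √11.0952 = 11.0952 + 3 × 3.3310 = 21.0881

21.09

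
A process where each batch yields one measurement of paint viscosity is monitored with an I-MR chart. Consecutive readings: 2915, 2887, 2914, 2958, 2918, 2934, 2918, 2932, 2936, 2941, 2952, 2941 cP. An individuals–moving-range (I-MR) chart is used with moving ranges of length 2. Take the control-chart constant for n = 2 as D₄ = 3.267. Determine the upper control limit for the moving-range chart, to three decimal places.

Moving ranges: 28, 27, 44, 40, 16, 16, 14, 4, 5, 11, 11; M̄R̄ = 216.0000 / 11 = 19.6364
UCL_MR = D₄·M̄R̄ = 3.267 × 19.6364 = 64.1520

64.152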